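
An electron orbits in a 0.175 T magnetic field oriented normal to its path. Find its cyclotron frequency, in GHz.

f = qB/(2πm) = (1×1.60×10^-19)(0.175) / [2π(9.11×10^-31)] = 4.89×10^9 Hz.

f ≈ 4.89 GHz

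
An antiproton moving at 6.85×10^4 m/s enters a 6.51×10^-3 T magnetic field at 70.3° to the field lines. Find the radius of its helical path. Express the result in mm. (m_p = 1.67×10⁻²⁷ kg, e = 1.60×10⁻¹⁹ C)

r ≈ 103 mm

Only the perpendicular component v⊥ = v sin70.3° = 6.45×10^4 m/s is bent by the field.
r = m v⊥ /(qB) = (1.67×10^-27)(6.45×10^4) / [(1×1.60×10^-19)(6.51×10^-3)] = 0.103 m.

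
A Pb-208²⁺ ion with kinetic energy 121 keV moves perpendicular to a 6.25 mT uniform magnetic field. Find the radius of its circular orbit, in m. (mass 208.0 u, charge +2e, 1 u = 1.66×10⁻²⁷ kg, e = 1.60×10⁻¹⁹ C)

r ≈ 57.8 m

Convert the energy: K = 121 keV = 1.94×10^-14 J.
v = √(2K/m) = √(2·1.94×10^-14/3.45×10^-25) = 3.35×10^5 m/s.
r = mv/(qB) = (3.45×10^-25)(3.35×10^5) / [(2×1.60×10^-19)(6.25×10^-3)] = 57.8 m.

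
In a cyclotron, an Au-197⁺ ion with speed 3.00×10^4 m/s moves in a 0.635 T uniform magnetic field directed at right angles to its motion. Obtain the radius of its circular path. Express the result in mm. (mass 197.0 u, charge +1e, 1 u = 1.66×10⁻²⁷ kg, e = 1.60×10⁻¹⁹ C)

The magnetic force provides the centripetal force: qvB = mv²/r, so r = mv/(qB).
r = (3.27×10^-25 kg)(3.00×10^4 m/s) / [(1×1.60×10^-19 C)(0.635 T)] = 0.0966 m.

r ≈ 96.6 mm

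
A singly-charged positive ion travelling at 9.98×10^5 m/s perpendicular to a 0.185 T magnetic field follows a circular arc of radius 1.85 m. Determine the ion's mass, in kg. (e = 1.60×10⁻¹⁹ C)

qvB = mv²/r ⇒ m = qBr/v.
m = (1×1.60×10^-19)(0.185)(1.85) / (9.98×10^5) = 5.49×10^-26 kg.

m ≈ 5.49×10^-26 kg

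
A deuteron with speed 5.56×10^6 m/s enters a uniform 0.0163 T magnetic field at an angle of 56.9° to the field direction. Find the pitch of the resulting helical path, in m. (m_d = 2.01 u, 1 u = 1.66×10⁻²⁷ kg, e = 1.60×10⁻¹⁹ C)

The velocity component along B is v∥ = v cos56.9° = 3.04×10^6 m/s.
The cyclotron period T = 2πm/(qB) = 8.04×10^-6 s is set by m, q, B alone.
Pitch = v∥·T = (3.04×10^6)(8.04×10^-6) = 24.4 m.

pitch ≈ 24.4 m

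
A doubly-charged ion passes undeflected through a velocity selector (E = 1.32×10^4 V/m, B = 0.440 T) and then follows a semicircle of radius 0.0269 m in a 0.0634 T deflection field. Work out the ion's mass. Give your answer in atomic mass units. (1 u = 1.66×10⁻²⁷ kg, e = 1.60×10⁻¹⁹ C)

m ≈ 11.0 u

v = E/B₁ = 3.00×10^4 m/s.
From r = mv/(qB₂), m = qB₂r/v = (2×1.60×10^-19)(0.0634)(0.0269) / (3.00×10^4) = 1.82×10^-26 kg.
In atomic mass units: m = 1.82×10^-26 / 1.66×10^-27 = 11.0 u.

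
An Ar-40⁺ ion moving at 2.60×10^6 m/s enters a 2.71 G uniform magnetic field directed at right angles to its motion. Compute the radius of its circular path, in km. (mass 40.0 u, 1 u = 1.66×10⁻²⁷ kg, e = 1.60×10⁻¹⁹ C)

r ≈ 3.98 km

The magnetic force provides the centripetal force: qvB = mv²/r, so r = mv/(qB).
r = (6.64×10^-26 kg)(2.60×10^6 m/s) / [(1×1.60×10^-19 C)(2.71×10^-4 T)] = 3980 m.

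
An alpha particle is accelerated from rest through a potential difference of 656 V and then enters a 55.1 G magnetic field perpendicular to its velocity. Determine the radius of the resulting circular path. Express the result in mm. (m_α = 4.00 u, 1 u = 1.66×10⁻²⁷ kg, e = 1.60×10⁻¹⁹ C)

The kinetic energy gained is K = qV = (2×1.60×10^-19)(656) = 2.10×10^-16 J.
v = √(2K/m) = 2.51×10^5 m/s.
r = mv/(qB) = (6.64×10^-27)(2.51×10^5) / [(2×1.60×10^-19)(5.51×10^-3)] = 0.947 m.

r ≈ 947 mm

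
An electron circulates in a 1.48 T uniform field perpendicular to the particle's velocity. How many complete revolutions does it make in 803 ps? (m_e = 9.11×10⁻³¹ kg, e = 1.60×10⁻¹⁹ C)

T = 2πm/(qB) = 2π(9.11×10^-31) / [(1×1.60×10^-19)(1.48)] = 2.4172×10^-11 s.
N = t/T = 8.03×10^-10 / 2.4172×10^-11 ≈ 33.22, so 33 complete revolutions.

N = 33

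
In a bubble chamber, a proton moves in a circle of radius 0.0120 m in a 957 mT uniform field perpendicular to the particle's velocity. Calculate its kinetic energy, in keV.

K ≈ 6.32 keV

v = qBr/m = (1×1.60×10^-19)(0.957)(0.0120) / (1.67×10^-27) = 1.10×10^6 m/s.
K = ½mv² = 0.5·(1.67×10^-27)·(1.10×10^6)² = 1.01×10^-15 J = 6.32 keV.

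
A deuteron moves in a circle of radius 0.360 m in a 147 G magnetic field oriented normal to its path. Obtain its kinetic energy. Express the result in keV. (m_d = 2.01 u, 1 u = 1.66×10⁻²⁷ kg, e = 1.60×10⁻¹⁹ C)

K ≈ 0.671 keV

v = qBr/m = (1×1.60×10^-19)(0.0147)(0.360) / (3.34×10^-27) = 2.54×10^5 m/s.
K = ½mv² = 0.5·(3.34×10^-27)·(2.54×10^5)² = 1.07×10^-16 J = 0.671 keV.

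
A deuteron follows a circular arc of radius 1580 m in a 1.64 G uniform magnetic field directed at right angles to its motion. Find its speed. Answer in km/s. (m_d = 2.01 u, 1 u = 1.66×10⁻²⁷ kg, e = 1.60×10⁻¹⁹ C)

From qvB = mv²/r, v = qBr/m.
v = (1×1.60×10^-19)(1.64×10^-4)(1580) / (3.34×10^-27) = 1.24×10^7 m/s.

v ≈ 12400 km/s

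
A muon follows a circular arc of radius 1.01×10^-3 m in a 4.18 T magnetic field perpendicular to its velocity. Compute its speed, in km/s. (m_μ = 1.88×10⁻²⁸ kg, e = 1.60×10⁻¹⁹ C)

From qvB = mv²/r, v = qBr/m.
v = (1×1.60×10^-19)(4.18)(1.01×10^-3) / (1.88×10^-28) = 3.59×10^6 m/s.

v ≈ 3590 km/s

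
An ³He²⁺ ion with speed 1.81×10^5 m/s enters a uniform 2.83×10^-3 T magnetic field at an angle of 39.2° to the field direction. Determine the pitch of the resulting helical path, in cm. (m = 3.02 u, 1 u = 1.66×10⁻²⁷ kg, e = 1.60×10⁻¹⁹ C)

pitch ≈ 488 cm

The velocity component along B is v∥ = v cos39.2° = 1.40×10^5 m/s.
The cyclotron period T = 2πm/(qB) = 3.48×10^-5 s is set by m, q, B alone.
Pitch = v∥·T = (1.40×10^5)(3.48×10^-5) = 4.88 m.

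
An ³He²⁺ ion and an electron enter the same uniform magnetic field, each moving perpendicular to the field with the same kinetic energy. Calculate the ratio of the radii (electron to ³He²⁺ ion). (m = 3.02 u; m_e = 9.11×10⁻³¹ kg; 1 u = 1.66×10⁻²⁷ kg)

r = √(2mK)/(qB) ⇒ at equal K, r ∝ √m/q.
r_{electron}/r_{³He²⁺ ion} = 0.0270.

ratio ≈ 0.0270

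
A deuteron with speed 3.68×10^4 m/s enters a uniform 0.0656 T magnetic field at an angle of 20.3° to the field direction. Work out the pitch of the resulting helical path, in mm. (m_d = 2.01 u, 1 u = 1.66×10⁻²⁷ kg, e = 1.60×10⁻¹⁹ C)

The velocity component along B is v∥ = v cos20.3° = 3.45×10^4 m/s.
The cyclotron period T = 2πm/(qB) = 2.00×10^-6 s is set by m, q, B alone.
Pitch = v∥·T = (3.45×10^4)(2.00×10^-6) = 0.0689 m.

pitch ≈ 68.9 mm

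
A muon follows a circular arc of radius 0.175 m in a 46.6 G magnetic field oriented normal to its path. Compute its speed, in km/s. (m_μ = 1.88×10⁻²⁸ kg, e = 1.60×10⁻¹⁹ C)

From qvB = mv²/r, v = qBr/m.
v = (1×1.60×10^-19)(4.66×10^-3)(0.175) / (1.88×10^-28) = 6.94×10^5 m/s.

v ≈ 694 km/s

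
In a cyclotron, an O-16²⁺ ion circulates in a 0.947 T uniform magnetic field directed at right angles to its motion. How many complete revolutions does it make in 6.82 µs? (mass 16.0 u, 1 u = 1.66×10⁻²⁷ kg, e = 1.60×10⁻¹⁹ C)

T = 2πm/(qB) = 2π(2.656×10^-26) / [(2×1.60×10^-19)(0.947)] = 5.5069×10^-7 s.
N = t/T = 6.82×10^-6 / 5.5069×10^-7 ≈ 12.38, so 12 complete revolutions.

N = 12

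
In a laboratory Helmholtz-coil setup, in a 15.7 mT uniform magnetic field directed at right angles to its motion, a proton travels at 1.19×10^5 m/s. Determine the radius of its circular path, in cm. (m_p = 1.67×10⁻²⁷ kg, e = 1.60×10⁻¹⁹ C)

The magnetic force provides the centripetal force: qvB = mv²/r, so r = mv/(qB).
r = (1.67×10^-27 kg)(1.19×10^5 m/s) / [(1×1.60×10^-19 C)(0.0157 T)] = 0.0791 m.

r ≈ 7.91 cm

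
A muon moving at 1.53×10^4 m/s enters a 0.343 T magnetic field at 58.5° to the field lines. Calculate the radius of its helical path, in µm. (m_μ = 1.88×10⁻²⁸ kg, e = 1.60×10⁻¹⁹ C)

r ≈ 44.7 µm

Only the perpendicular component v⊥ = v sin58.5° = 1.30×10^4 m/s is bent by the field.
r = m v⊥ /(qB) = (1.88×10^-28)(1.30×10^4) / [(1×1.60×10^-19)(0.343)] = 4.47×10^-5 m.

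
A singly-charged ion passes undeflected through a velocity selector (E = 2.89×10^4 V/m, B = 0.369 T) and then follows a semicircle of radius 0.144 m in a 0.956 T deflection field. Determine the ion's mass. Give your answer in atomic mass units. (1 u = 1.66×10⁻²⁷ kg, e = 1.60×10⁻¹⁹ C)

v = E/B₁ = 7.83×10^4 m/s.
From r = mv/(qB₂), m = qB₂r/v = (1×1.60×10^-19)(0.956)(0.144) / (7.83×10^4) = 2.81×10^-25 kg.
In atomic mass units: m = 2.81×10^-25 / 1.66×10^-27 = 169 u.

m ≈ 169 u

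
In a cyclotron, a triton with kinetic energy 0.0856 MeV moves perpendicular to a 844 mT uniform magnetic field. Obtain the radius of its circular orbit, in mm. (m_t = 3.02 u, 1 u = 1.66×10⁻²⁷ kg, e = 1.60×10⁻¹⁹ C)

r ≈ 86.8 mm

Convert the energy: K = 0.0856 MeV = 1.37×10^-14 J.
v = √(2K/m) = √(2·1.37×10^-14/5.01×10^-27) = 2.34×10^6 m/s.
r = mv/(qB) = (5.01×10^-27)(2.34×10^6) / [(1×1.60×10^-19)(0.844)] = 0.0868 m.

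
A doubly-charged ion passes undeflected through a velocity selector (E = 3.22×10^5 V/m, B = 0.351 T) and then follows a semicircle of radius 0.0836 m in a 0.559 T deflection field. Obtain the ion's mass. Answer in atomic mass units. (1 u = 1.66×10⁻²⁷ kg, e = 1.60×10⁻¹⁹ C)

v = E/B₁ = 9.17×10^5 m/s.
From r = mv/(qB₂), m = qB₂r/v = (2×1.60×10^-19)(0.559)(0.0836) / (9.17×10^5) = 1.63×10^-26 kg.
In atomic mass units: m = 1.63×10^-26 / 1.66×10^-27 = 9.82 u.

m ≈ 9.82 u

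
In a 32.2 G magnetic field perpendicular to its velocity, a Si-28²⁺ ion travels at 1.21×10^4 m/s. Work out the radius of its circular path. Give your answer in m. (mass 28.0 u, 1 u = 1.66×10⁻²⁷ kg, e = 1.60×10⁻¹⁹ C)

The magnetic force provides the centripetal force: qvB = mv²/r, so r = mv/(qB).
r = (4.65×10^-26 kg)(1.21×10^4 m/s) / [(2×1.60×10^-19 C)(3.22×10^-3 T)] = 0.546 m.

r ≈ 0.546 m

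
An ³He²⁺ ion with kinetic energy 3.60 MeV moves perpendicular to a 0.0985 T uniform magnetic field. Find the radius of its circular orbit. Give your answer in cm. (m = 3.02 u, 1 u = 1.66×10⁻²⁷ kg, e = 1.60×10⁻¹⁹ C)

Convert the energy: K = 3.60 MeV = 5.76×10^-13 J.
v = √(2K/m) = √(2·5.76×10^-13/5.01×10^-27) = 1.52×10^7 m/s.
r = mv/(qB) = (5.01×10^-27)(1.52×10^7) / [(2×1.60×10^-19)(0.0985)] = 2.41 m.

r ≈ 241 cm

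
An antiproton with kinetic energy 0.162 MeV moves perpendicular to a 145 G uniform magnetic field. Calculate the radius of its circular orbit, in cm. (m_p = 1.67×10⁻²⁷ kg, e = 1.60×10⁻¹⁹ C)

Convert the energy: K = 0.162 MeV = 2.59×10^-14 J.
v = √(2K/m) = √(2·2.59×10^-14/1.67×10^-27) = 5.57×10^6 m/s.
r = mv/(qB) = (1.67×10^-27)(5.57×10^6) / [(1×1.60×10^-19)(0.0145)] = 4.01 m.

r ≈ 401 cm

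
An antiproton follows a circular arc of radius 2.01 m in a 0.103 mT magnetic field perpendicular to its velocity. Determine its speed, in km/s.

From qvB = mv²/r, v = qBr/m.
v = (1×1.60×10^-19)(1.03×10^-4)(2.01) / (1.67×10^-27) = 1.98×10^4 m/s.

v ≈ 19.8 km/s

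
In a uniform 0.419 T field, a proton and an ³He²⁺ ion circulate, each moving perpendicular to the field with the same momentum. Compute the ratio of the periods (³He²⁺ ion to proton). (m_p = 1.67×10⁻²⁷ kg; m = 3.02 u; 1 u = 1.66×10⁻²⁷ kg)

ratio ≈ 1.50

T = 2πm/(qB) is independent of speed, so T₂/T₁ = (m₂/q₂)/(m₁/q₁).
T_{³He²⁺ ion}/T_{proton} = (5.01×10^-27/2e) / (1.67×10^-27/1e) = 1.50.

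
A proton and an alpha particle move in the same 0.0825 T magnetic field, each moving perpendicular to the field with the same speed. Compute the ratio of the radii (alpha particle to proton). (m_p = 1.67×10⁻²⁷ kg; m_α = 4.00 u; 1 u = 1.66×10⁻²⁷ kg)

ratio ≈ 1.99

r = mv/(qB) ⇒ at equal v, r ∝ m/q.
r_{alpha particle}/r_{proton} = 1.99.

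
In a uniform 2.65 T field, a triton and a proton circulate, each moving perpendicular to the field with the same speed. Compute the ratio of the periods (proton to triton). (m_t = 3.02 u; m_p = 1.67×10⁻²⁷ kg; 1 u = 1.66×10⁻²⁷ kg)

T = 2πm/(qB) is independent of speed, so T₂/T₁ = (m₂/q₂)/(m₁/q₁).
T_{proton}/T_{triton} = (1.67×10^-27/1e) / (5.01×10^-27/1e) = 0.333.

ratio ≈ 0.333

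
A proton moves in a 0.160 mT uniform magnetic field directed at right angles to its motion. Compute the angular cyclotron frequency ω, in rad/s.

ω = qB/m = (1×1.60×10^-19)(1.60×10^-4) / (1.67×10^-27) = 1.53×10^4 rad/s.

ω ≈ 1.53×10^4 rad/s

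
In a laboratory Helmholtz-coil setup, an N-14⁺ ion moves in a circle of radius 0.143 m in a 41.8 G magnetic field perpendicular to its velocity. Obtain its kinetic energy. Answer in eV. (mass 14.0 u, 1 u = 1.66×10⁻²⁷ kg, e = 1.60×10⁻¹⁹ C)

K ≈ 1.23 eV

v = qBr/m = (1×1.60×10^-19)(4.18×10^-3)(0.143) / (2.32×10^-26) = 4120 m/s.
K = ½mv² = 0.5·(2.32×10^-26)·(4120)² = 1.97×10^-19 J = 1.23 eV.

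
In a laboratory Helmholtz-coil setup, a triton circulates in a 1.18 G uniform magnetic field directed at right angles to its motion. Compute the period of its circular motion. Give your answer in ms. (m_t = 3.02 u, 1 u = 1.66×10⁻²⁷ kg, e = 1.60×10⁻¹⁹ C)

The cyclotron period is independent of speed: T = 2πm/(qB).
T = 2π(5.01×10^-27) / [(1×1.60×10^-19)(1.18×10^-4)] = 1.67×10^-3 s.

T ≈ 1.67 ms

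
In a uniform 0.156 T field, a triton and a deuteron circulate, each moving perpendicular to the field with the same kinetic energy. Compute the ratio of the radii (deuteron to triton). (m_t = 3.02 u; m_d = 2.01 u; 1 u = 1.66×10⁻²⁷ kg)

ratio ≈ 0.816

r = √(2mK)/(qB) ⇒ at equal K, r ∝ √m/q.
r_{deuteron}/r_{triton} = 0.816.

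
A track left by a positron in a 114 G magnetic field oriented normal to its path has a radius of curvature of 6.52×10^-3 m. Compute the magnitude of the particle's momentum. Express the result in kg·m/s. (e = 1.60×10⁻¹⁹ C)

Since qvB = mv²/r, the momentum p = mv = qBr.
p = (1×1.60×10^-19)(0.0114)(6.52×10^-3) = 1.19×10^-23 kg·m/s.

p ≈ 1.19×10^-23 kg·m/s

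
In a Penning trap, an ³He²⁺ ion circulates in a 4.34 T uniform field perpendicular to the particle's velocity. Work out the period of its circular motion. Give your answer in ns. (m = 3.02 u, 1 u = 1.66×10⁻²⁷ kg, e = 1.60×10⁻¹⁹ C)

T ≈ 22.7 ns

The cyclotron period is independent of speed: T = 2πm/(qB).
T = 2π(5.01×10^-27) / [(2×1.60×10^-19)(4.34)] = 2.27×10^-8 s.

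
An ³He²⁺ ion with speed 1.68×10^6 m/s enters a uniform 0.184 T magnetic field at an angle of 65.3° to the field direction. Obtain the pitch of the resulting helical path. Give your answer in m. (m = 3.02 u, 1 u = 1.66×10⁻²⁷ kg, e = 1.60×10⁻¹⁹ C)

The velocity component along B is v∥ = v cos65.3° = 7.02×10^5 m/s.
The cyclotron period T = 2πm/(qB) = 5.35×10^-7 s is set by m, q, B alone.
Pitch = v∥·T = (7.02×10^5)(5.35×10^-7) = 0.376 m.

pitch ≈ 0.376 m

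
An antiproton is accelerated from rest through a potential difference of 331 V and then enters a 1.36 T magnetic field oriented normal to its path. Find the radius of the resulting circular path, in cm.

r ≈ 0.193 cm

The kinetic energy gained is K = qV = (1×1.60×10^-19)(331) = 5.30×10^-17 J.
v = √(2K/m) = 2.52×10^5 m/s.
r = mv/(qB) = (1.67×10^-27)(2.52×10^5) / [(1×1.60×10^-19)(1.36)] = 1.93×10^-3 m.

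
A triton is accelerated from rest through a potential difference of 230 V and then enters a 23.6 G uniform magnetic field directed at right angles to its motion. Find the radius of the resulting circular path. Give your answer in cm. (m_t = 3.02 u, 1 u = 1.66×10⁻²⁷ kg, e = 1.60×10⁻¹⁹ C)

The kinetic energy gained is K = qV = (1×1.60×10^-19)(230) = 3.68×10^-17 J.
v = √(2K/m) = 1.21×10^5 m/s.
r = mv/(qB) = (5.01×10^-27)(1.21×10^5) / [(1×1.60×10^-19)(2.36×10^-3)] = 1.61 m.

r ≈ 161 cm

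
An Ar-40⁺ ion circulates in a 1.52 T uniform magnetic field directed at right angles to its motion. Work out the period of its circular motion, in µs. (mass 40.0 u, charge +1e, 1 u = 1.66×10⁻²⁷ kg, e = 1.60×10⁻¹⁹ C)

The cyclotron period is independent of speed: T = 2πm/(qB).
T = 2π(6.64×10^-26) / [(1×1.60×10^-19)(1.52)] = 1.72×10^-6 s.

T ≈ 1.72 µs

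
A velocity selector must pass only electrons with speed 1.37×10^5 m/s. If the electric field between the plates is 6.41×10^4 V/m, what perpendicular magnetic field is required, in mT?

B ≈ 468 mT

qE = qvB ⇒ B = E/v = (6.41×10^4) / (1.37×10^5) = 0.468 T.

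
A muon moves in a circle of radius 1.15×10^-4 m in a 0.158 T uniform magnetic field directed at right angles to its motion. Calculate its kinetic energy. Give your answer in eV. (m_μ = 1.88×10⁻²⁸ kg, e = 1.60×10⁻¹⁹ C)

v = qBr/m = (1×1.60×10^-19)(0.158)(1.15×10^-4) / (1.88×10^-28) = 1.55×10^4 m/s.
K = ½mv² = 0.5·(1.88×10^-28)·(1.55×10^4)² = 2.25×10^-20 J = 0.140 eV.

K ≈ 0.140 eV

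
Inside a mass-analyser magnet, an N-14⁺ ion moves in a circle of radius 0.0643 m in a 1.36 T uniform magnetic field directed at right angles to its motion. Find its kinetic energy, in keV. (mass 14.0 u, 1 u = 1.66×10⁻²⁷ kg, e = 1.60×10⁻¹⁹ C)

v = qBr/m = (1×1.60×10^-19)(1.36)(0.0643) / (2.32×10^-26) = 6.02×10^5 m/s.
K = ½mv² = 0.5·(2.32×10^-26)·(6.02×10^5)² = 4.21×10^-15 J = 26.3 keV.

K ≈ 26.3 keV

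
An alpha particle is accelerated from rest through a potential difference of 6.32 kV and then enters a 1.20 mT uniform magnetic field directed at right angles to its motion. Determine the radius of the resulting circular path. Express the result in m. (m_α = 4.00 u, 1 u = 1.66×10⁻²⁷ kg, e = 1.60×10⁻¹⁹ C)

The kinetic energy gained is K = qV = (2×1.60×10^-19)(6320) = 2.02×10^-15 J.
v = √(2K/m) = 7.80×10^5 m/s.
r = mv/(qB) = (6.64×10^-27)(7.80×10^5) / [(2×1.60×10^-19)(1.20×10^-3)] = 13.5 m.

r ≈ 13.5 m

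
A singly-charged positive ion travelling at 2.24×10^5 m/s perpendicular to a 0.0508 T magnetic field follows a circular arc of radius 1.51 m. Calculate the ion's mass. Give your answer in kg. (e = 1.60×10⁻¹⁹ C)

m ≈ 5.48×10^-26 kg

qvB = mv²/r ⇒ m = qBr/v.
m = (1×1.60×10^-19)(0.0508)(1.51) / (2.24×10^5) = 5.48×10^-26 kg.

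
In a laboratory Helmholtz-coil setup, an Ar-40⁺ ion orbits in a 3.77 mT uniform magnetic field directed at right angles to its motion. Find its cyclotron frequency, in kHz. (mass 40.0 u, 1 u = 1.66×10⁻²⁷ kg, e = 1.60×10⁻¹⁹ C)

f = qB/(2πm) = (1×1.60×10^-19)(3.77×10^-3) / [2π(6.64×10^-26)] = 1450 Hz.

f ≈ 1.45 kHz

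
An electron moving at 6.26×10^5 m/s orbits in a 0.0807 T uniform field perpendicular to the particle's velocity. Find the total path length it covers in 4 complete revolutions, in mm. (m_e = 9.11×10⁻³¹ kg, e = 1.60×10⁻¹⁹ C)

r = mv/(qB) = 4.42×10^-5 m, so one revolution covers 2πr = 2.78×10^-4 m.
In 4 revolutions: L = 4·2πr = 1.11×10^-3 m.

L ≈ 1.11 mm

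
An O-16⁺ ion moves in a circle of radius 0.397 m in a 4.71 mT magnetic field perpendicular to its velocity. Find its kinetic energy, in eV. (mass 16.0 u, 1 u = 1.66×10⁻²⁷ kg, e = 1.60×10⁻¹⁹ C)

K ≈ 10.5 eV

v = qBr/m = (1×1.60×10^-19)(4.71×10^-3)(0.397) / (2.66×10^-26) = 1.13×10^4 m/s.
K = ½mv² = 0.5·(2.66×10^-26)·(1.13×10^4)² = 1.69×10^-18 J = 10.5 eV.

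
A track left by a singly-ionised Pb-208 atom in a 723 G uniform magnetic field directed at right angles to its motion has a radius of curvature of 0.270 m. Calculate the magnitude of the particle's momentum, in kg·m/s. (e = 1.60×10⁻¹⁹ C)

Since qvB = mv²/r, the momentum p = mv = qBr.
p = (1×1.60×10^-19)(0.0723)(0.270) = 3.12×10^-21 kg·m/s.

p ≈ 3.12×10^-21 kg·m/s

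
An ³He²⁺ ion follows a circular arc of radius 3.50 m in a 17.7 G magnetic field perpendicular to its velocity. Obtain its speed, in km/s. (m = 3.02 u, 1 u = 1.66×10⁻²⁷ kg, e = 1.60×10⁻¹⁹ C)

v ≈ 395 km/s

From qvB = mv²/r, v = qBr/m.
v = (2×1.60×10^-19)(1.77×10^-3)(3.50) / (5.01×10^-27) = 3.95×10^5 m/s.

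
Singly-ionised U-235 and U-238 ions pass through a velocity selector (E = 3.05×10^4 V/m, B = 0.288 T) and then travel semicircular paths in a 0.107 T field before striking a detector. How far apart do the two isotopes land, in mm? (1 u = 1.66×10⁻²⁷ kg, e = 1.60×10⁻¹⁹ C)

Both emerge at v = E/B₁ = 1.06×10^5 m/s.
r = mv/(qB₂), so r₁ = 2.4131 m and r₂ = 2.4439 m, giving Δr = 0.0308 m.
After a semicircle each ion lands a diameter 2r from the entry slit, so the separation is 2Δr = 0.0616 m.

Δd ≈ 61.6 mm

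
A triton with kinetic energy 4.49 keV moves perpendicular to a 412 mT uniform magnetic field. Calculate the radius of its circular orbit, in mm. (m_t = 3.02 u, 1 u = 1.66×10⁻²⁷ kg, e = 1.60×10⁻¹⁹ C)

Convert the energy: K = 4.49 keV = 7.18×10^-16 J.
v = √(2K/m) = √(2·7.18×10^-16/5.01×10^-27) = 5.35×10^5 m/s.
r = mv/(qB) = (5.01×10^-27)(5.35×10^5) / [(1×1.60×10^-19)(0.412)] = 0.0407 m.

r ≈ 40.7 mm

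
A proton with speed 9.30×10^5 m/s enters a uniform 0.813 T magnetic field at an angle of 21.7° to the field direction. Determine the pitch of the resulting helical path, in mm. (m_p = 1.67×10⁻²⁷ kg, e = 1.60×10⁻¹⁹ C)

The velocity component along B is v∥ = v cos21.7° = 8.64×10^5 m/s.
The cyclotron period T = 2πm/(qB) = 8.07×10^-8 s is set by m, q, B alone.
Pitch = v∥·T = (8.64×10^5)(8.07×10^-8) = 0.0697 m.

pitch ≈ 69.7 mm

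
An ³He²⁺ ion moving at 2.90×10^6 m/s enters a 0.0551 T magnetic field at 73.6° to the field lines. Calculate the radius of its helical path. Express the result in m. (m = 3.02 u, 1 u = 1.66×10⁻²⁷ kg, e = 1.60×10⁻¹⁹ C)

Only the perpendicular component v⊥ = v sin73.6° = 2.78×10^6 m/s is bent by the field.
r = m v⊥ /(qB) = (5.01×10^-27)(2.78×10^6) / [(2×1.60×10^-19)(0.0551)] = 0.791 m.

r ≈ 0.791 m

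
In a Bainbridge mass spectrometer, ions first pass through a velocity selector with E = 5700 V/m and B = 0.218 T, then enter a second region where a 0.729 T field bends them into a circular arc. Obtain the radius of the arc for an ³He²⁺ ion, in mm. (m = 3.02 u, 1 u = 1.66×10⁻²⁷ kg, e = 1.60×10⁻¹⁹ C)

r ≈ 0.562 mm

The selector passes v = E/B = 5700/0.218 = 2.61×10^4 m/s.
In the deflection region, r = mv/(qB₂) = (5.01×10^-27)(2.61×10^4) / [(2×1.60×10^-19)(0.729)] = 5.62×10^-4 m.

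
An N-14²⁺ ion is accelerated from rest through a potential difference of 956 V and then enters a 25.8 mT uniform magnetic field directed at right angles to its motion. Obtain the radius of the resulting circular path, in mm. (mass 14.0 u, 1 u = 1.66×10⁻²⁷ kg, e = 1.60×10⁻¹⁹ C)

r ≈ 457 mm

The kinetic energy gained is K = qV = (2×1.60×10^-19)(956) = 3.06×10^-16 J.
v = √(2K/m) = 1.62×10^5 m/s.
r = mv/(qB) = (2.32×10^-26)(1.62×10^5) / [(2×1.60×10^-19)(0.0258)] = 0.457 m.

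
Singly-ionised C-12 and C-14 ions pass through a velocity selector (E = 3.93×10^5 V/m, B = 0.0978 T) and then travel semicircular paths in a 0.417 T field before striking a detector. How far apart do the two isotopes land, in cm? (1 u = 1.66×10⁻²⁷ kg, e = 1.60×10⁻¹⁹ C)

Both emerge at v = E/B₁ = 4.02×10^6 m/s.
r = mv/(qB₂), so r₁ = 1.200 m and r₂ = 1.400 m, giving Δr = 0.200 m.
After a semicircle each ion lands a diameter 2r from the entry slit, so the separation is 2Δr = 0.400 m.

Δd ≈ 40.0 cm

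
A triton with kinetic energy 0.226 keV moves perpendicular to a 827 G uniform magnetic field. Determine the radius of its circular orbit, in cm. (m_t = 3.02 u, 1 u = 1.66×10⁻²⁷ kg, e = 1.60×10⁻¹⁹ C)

r ≈ 4.55 cm

Convert the energy: K = 0.226 keV = 3.62×10^-17 J.
v = √(2K/m) = √(2·3.62×10^-17/5.01×10^-27) = 1.20×10^5 m/s.
r = mv/(qB) = (5.01×10^-27)(1.20×10^5) / [(1×1.60×10^-19)(0.0827)] = 0.0455 m.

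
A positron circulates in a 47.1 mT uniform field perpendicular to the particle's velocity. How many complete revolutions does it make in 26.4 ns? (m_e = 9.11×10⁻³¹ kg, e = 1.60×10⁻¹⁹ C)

T = 2πm/(qB) = 2π(9.11×10^-31) / [(1×1.60×10^-19)(0.0471)] = 7.5955×10^-10 s.
N = t/T = 2.64×10^-8 / 7.5955×10^-10 ≈ 34.76, so 34 complete revolutions.

N = 34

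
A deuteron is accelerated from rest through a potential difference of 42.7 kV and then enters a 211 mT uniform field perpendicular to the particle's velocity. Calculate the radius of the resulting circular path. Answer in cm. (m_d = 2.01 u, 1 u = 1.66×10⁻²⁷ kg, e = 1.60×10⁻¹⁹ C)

The kinetic energy gained is K = qV = (1×1.60×10^-19)(4.27×10^4) = 6.83×10^-15 J.
v = √(2K/m) = 2.02×10^6 m/s.
r = mv/(qB) = (3.34×10^-27)(2.02×10^6) / [(1×1.60×10^-19)(0.211)] = 0.200 m.

r ≈ 20.0 cm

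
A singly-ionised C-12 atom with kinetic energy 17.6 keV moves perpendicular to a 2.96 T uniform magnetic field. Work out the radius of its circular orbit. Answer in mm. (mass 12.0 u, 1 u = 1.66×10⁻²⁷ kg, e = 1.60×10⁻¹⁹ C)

Convert the energy: K = 17.6 keV = 2.82×10^-15 J.
v = √(2K/m) = √(2·2.82×10^-15/1.99×10^-26) = 5.32×10^5 m/s.
r = mv/(qB) = (1.99×10^-26)(5.32×10^5) / [(1×1.60×10^-19)(2.96)] = 0.0224 m.

r ≈ 22.4 mm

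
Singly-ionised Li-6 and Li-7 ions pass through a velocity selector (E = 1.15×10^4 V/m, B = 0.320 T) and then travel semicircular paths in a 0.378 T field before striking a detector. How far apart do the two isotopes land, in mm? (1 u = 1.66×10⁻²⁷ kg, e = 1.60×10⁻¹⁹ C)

Both emerge at v = E/B₁ = 3.59×10^4 m/s.
r = mv/(qB₂), so r₁ = 5.918×10^-3 m and r₂ = 6.905×10^-3 m, giving Δr = 9.86×10^-4 m.
After a semicircle each ion lands a diameter 2r from the entry slit, so the separation is 2Δr = 1.97×10^-3 m.

Δd ≈ 1.97 mm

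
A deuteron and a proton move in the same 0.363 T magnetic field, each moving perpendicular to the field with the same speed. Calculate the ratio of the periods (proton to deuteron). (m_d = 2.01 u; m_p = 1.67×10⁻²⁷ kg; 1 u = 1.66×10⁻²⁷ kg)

T = 2πm/(qB) is independent of speed, so T₂/T₁ = (m₂/q₂)/(m₁/q₁).
T_{proton}/T_{deuteron} = (1.67×10^-27/1e) / (3.34×10^-27/1e) = 0.501.

ratio ≈ 0.501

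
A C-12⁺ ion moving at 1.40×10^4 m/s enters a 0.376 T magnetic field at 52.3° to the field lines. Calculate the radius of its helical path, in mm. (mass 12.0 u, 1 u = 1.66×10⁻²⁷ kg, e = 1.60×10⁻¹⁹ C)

Only the perpendicular component v⊥ = v sin52.3° = 1.11×10^4 m/s is bent by the field.
r = m v⊥ /(qB) = (1.99×10^-26)(1.11×10^4) / [(1×1.60×10^-19)(0.376)] = 3.67×10^-3 m.

r ≈ 3.67 mm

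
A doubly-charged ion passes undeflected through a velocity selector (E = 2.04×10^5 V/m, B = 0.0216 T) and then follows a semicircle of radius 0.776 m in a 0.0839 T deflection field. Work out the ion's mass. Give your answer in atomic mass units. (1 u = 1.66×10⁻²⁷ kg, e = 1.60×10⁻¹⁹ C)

v = E/B₁ = 9.44×10^6 m/s.
From r = mv/(qB₂), m = qB₂r/v = (2×1.60×10^-19)(0.0839)(0.776) / (9.44×10^6) = 2.21×10^-27 kg.
In atomic mass units: m = 2.21×10^-27 / 1.66×10^-27 = 1.33 u.

m ≈ 1.33 u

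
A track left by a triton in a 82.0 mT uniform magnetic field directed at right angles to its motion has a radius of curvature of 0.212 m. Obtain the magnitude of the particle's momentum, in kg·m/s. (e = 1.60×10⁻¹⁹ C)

Since qvB = mv²/r, the momentum p = mv = qBr.
p = (1×1.60×10^-19)(0.0820)(0.212) = 2.78×10^-21 kg·m/s.

p ≈ 2.78×10^-21 kg·m/s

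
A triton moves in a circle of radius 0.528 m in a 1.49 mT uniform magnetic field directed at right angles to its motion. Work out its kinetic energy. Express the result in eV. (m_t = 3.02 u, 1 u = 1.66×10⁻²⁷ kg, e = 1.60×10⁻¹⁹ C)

v = qBr/m = (1×1.60×10^-19)(1.49×10^-3)(0.528) / (5.01×10^-27) = 2.51×10^4 m/s.
K = ½mv² = 0.5·(5.01×10^-27)·(2.51×10^4)² = 1.58×10^-18 J = 9.88 eV.

K ≈ 9.88 eV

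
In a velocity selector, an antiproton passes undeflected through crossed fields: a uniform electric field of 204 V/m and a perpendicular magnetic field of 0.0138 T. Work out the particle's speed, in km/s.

v ≈ 14.8 km/s

For zero net force, qE = qvB, so v = E/B.
v = (204) / (0.0138) = 1.48×10^4 m/s.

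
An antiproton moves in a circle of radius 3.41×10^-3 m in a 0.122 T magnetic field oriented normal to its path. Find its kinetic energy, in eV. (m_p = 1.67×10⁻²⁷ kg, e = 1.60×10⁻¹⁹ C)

v = qBr/m = (1×1.60×10^-19)(0.122)(3.41×10^-3) / (1.67×10^-27) = 3.99×10^4 m/s.
K = ½mv² = 0.5·(1.67×10^-27)·(3.99×10^4)² = 1.33×10^-18 J = 8.29 eV.

K ≈ 8.29 eV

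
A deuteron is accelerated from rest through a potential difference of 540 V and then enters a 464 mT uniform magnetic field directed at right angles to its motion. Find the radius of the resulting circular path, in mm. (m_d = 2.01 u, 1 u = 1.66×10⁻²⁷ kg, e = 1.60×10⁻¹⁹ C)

r ≈ 10.2 mm

The kinetic energy gained is K = qV = (1×1.60×10^-19)(540) = 8.64×10^-17 J.
v = √(2K/m) = 2.28×10^5 m/s.
r = mv/(qB) = (3.34×10^-27)(2.28×10^5) / [(1×1.60×10^-19)(0.464)] = 0.0102 m.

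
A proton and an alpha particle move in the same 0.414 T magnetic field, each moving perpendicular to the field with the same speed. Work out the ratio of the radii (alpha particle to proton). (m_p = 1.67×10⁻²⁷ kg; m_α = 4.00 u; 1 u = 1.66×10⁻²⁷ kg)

ratio ≈ 1.99

r = mv/(qB) ⇒ at equal v, r ∝ m/q.
r_{alpha particle}/r_{proton} = 1.99.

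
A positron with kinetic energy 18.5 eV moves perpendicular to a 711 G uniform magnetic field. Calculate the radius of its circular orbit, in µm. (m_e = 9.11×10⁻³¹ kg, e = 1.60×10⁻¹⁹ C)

r ≈ 204 µm

Convert the energy: K = 18.5 eV = 2.96×10^-18 J.
v = √(2K/m) = √(2·2.96×10^-18/9.11×10^-31) = 2.55×10^6 m/s.
r = mv/(qB) = (9.11×10^-31)(2.55×10^6) / [(1×1.60×10^-19)(0.0711)] = 2.04×10^-4 m.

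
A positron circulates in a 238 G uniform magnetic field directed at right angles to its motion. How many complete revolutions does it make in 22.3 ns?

N = 14

T = 2πm/(qB) = 2π(9.11×10^-31) / [(1×1.60×10^-19)(0.0238)] = 1.5031×10^-9 s.
N = t/T = 2.23×10^-8 / 1.5031×10^-9 ≈ 14.84, so 14 complete revolutions.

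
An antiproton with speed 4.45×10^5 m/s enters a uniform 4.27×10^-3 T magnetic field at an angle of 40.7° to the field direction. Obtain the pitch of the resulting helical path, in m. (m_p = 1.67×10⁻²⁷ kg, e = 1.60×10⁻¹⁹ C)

pitch ≈ 5.18 m

The velocity component along B is v∥ = v cos40.7° = 3.37×10^5 m/s.
The cyclotron period T = 2πm/(qB) = 1.54×10^-5 s is set by m, q, B alone.
Pitch = v∥·T = (3.37×10^5)(1.54×10^-5) = 5.18 m.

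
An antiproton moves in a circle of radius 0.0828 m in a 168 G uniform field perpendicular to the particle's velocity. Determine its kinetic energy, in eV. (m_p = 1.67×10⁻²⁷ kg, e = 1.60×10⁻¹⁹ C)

K ≈ 92.7 eV

v = qBr/m = (1×1.60×10^-19)(0.0168)(0.0828) / (1.67×10^-27) = 1.33×10^5 m/s.
K = ½mv² = 0.5·(1.67×10^-27)·(1.33×10^5)² = 1.48×10^-17 J = 92.7 eV.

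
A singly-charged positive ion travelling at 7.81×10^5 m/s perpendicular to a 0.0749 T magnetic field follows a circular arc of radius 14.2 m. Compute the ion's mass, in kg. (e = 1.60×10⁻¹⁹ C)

m ≈ 2.18×10^-25 kg

qvB = mv²/r ⇒ m = qBr/v.
m = (1×1.60×10^-19)(0.0749)(14.2) / (7.81×10^5) = 2.18×10^-25 kg.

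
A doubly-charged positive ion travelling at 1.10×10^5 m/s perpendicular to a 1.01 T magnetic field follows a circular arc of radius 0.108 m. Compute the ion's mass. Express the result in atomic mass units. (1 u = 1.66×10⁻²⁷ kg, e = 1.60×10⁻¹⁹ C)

qvB = mv²/r ⇒ m = qBr/v.
m = (2×1.60×10^-19)(1.01)(0.108) / (1.10×10^5) = 3.17×10^-25 kg = 191 u.

m ≈ 191 u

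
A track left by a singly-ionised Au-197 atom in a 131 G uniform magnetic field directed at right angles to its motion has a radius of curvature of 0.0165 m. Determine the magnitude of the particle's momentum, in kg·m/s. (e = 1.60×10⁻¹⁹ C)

Since qvB = mv²/r, the momentum p = mv = qBr.
p = (1×1.60×10^-19)(0.0131)(0.0165) = 3.46×10^-23 kg·m/s.

p ≈ 3.46×10^-23 kg·m/s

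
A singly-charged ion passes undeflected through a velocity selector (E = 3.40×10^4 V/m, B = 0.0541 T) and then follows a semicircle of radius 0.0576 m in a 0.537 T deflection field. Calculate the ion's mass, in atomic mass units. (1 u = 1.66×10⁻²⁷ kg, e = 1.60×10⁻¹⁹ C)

m ≈ 4.74 u

v = E/B₁ = 6.28×10^5 m/s.
From r = mv/(qB₂), m = qB₂r/v = (1×1.60×10^-19)(0.537)(0.0576) / (6.28×10^5) = 7.87×10^-27 kg.
In atomic mass units: m = 7.87×10^-27 / 1.66×10^-27 = 4.74 u.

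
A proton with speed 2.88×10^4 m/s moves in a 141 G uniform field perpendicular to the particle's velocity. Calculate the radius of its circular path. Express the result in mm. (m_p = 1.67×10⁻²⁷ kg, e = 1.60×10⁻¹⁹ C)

The magnetic force provides the centripetal force: qvB = mv²/r, so r = mv/(qB).
r = (1.67×10^-27 kg)(2.88×10^4 m/s) / [(1×1.60×10^-19 C)(0.0141 T)] = 0.0213 m.

r ≈ 21.3 mm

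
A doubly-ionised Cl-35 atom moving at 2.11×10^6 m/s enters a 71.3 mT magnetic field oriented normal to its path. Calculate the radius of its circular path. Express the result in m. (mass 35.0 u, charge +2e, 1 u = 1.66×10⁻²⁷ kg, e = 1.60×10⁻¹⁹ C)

r ≈ 5.37 m

The magnetic force provides the centripetal force: qvB = mv²/r, so r = mv/(qB).
r = (5.81×10^-26 kg)(2.11×10^6 m/s) / [(2×1.60×10^-19 C)(0.0713 T)] = 5.37 m.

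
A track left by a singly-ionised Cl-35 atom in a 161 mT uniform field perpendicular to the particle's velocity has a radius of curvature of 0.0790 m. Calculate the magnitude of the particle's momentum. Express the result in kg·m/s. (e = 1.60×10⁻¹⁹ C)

p ≈ 2.04×10^-21 kg·m/s

Since qvB = mv²/r, the momentum p = mv = qBr.
p = (1×1.60×10^-19)(0.161)(0.0790) = 2.04×10^-21 kg·m/s.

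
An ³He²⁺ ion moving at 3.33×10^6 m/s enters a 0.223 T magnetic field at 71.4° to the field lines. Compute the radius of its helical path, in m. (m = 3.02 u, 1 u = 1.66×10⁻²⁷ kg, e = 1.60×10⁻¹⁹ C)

r ≈ 0.222 m

Only the perpendicular component v⊥ = v sin71.4° = 3.16×10^6 m/s is bent by the field.
r = m v⊥ /(qB) = (5.01×10^-27)(3.16×10^6) / [(2×1.60×10^-19)(0.223)] = 0.222 m.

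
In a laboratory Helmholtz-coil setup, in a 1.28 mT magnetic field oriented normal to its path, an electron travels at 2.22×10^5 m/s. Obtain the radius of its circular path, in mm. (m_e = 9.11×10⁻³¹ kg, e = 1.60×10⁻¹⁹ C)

r ≈ 0.988 mm

The magnetic force provides the centripetal force: qvB = mv²/r, so r = mv/(qB).
r = (9.11×10^-31 kg)(2.22×10^5 m/s) / [(1×1.60×10^-19 C)(1.28×10^-3 T)] = 9.88×10^-4 m.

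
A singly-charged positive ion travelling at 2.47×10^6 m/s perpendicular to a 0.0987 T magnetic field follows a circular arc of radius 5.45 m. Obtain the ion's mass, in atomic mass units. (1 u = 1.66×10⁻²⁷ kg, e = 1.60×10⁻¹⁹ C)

qvB = mv²/r ⇒ m = qBr/v.
m = (1×1.60×10^-19)(0.0987)(5.45) / (2.47×10^6) = 3.48×10^-26 kg = 21.0 u.

m ≈ 21.0 u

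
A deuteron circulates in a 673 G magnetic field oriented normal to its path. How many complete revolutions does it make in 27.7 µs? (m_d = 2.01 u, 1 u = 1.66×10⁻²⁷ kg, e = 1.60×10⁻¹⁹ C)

N = 14

T = 2πm/(qB) = 2π(3.3366×10^-27) / [(1×1.60×10^-19)(0.0673)] = 1.9469×10^-6 s.
N = t/T = 2.77×10^-5 / 1.9469×10^-6 ≈ 14.23, so 14 complete revolutions.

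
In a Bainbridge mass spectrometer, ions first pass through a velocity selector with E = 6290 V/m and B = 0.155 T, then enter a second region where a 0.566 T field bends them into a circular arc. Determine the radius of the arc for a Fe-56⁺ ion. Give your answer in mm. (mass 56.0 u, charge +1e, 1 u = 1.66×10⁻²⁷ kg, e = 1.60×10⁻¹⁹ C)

r ≈ 41.7 mm

The selector passes v = E/B = 6290/0.155 = 4.06×10^4 m/s.
In the deflection region, r = mv/(qB₂) = (9.30×10^-26)(4.06×10^4) / [(1×1.60×10^-19)(0.566)] = 0.0417 m.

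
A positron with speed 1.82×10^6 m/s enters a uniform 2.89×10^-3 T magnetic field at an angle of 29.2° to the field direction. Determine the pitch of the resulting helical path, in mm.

pitch ≈ 19.7 mm

The velocity component along B is v∥ = v cos29.2° = 1.59×10^6 m/s.
The cyclotron period T = 2πm/(qB) = 1.24×10^-8 s is set by m, q, B alone.
Pitch = v∥·T = (1.59×10^6)(1.24×10^-8) = 0.0197 m.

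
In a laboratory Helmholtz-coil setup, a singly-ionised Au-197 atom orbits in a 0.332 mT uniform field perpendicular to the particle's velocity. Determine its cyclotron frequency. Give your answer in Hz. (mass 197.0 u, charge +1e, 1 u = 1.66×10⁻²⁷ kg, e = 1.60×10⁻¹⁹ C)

f ≈ 25.9 Hz

f = qB/(2πm) = (1×1.60×10^-19)(3.32×10^-4) / [2π(3.27×10^-25)] = 25.9 Hz.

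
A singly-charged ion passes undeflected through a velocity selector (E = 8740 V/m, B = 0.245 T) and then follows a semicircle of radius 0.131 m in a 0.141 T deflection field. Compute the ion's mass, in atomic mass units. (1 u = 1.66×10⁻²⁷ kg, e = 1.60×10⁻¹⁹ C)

v = E/B₁ = 3.57×10^4 m/s.
From r = mv/(qB₂), m = qB₂r/v = (1×1.60×10^-19)(0.141)(0.131) / (3.57×10^4) = 8.28×10^-26 kg.
In atomic mass units: m = 8.28×10^-26 / 1.66×10^-27 = 49.9 u.

m ≈ 49.9 u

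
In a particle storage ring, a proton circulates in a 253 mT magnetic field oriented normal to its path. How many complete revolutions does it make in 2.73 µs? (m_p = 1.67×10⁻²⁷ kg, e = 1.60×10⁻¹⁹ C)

T = 2πm/(qB) = 2π(1.67×10^-27) / [(1×1.60×10^-19)(0.253)] = 2.5921×10^-7 s.
N = t/T = 2.73×10^-6 / 2.5921×10^-7 ≈ 10.53, so 10 complete revolutions.

N = 10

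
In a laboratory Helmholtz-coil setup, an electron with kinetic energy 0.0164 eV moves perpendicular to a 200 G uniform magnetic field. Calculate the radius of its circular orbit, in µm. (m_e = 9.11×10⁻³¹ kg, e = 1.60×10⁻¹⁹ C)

Convert the energy: K = 0.0164 eV = 2.62×10^-21 J.
v = √(2K/m) = √(2·2.62×10^-21/9.11×10^-31) = 7.59×10^4 m/s.
r = mv/(qB) = (9.11×10^-31)(7.59×10^4) / [(1×1.60×10^-19)(0.0200)] = 2.16×10^-5 m.

r ≈ 21.6 µm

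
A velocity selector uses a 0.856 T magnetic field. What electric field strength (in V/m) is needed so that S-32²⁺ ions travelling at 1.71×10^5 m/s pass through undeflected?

E ≈ 1.46×10^5 V/m

qE = qvB ⇒ E = vB = (1.71×10^5)(0.856) = 1.46×10^5 V/m.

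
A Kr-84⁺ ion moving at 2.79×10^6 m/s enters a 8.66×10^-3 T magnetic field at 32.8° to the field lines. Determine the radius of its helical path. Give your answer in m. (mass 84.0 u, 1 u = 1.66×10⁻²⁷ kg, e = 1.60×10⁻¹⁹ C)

r ≈ 152 m

Only the perpendicular component v⊥ = v sin32.8° = 1.51×10^6 m/s is bent by the field.
r = m v⊥ /(qB) = (1.39×10^-25)(1.51×10^6) / [(1×1.60×10^-19)(8.66×10^-3)] = 152 m.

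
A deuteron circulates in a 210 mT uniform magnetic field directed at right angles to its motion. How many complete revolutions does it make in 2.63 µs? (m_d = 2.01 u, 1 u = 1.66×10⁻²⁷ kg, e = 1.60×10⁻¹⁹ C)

N = 4

T = 2πm/(qB) = 2π(3.3366×10^-27) / [(1×1.60×10^-19)(0.210)] = 6.2394×10^-7 s.
N = t/T = 2.63×10^-6 / 6.2394×10^-7 ≈ 4.22, so 4 complete revolutions.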